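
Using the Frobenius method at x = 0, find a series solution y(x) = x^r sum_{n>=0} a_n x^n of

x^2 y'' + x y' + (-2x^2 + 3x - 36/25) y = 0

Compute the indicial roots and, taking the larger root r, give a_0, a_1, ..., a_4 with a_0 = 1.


Write in Frobenius form y'' + (p(x)/x) y' + (q(x)/x^2) y = 0:
  p(x) = 1,  q(x) = -2x^2 + 3x - 36/25.
Indicial equation: r(r-1) + (1) r + (-36/25) = 0 -> roots r_1 = 6/5, r_2 = -6/5.
Take r = r_1 = 6/5. Let y(x) = x^r sum_{n>=0} a_n x^n with a_0 = 1.
Substitute y = x^r sum a_n x^n and match x^{r+n}. The recurrence is
  D(n) a_n + 3 a_{n-1} - 2 a_{n-2} = 0,  where D(n) = (r+n)(r+n-1) + (1)(r+n) + (-36/25).
  a_n = [-3 a_{n-1} + 2 a_{n-2}] / D(n).
Since the indicial polynomial factors as (r - r_1)(r - r_2), D(n) = (r_1 + n - r_1)(r_1 + n - r_2) = n(n + 12/5).
Evaluating step by step (a_0 = 1):
  n = 1: D(1) = 1(1 + 12/5) = 17/5; numerator = -3(1) = -3; a_1 = (-3)/(17/5) = -15/17
  n = 2: D(2) = 2(2 + 12/5) = 44/5; numerator = -3(-15/17) + 2(1) = 79/17; a_2 = (79/17)/(44/5) = 395/748
  n = 3: D(3) = 3(3 + 12/5) = 81/5; numerator = -3(395/748) + 2(-15/17) = -2505/748; a_3 = (-2505/748)/(81/5) = -4175/20196
  n = 4: D(4) = 4(4 + 12/5) = 128/5; numerator = -3(-4175/20196) + 2(395/748) = 11285/6732; a_4 = (11285/6732)/(128/5) = 56425/861696

r = 6/5; a_0 = 1; a_1 = -15/17; a_2 = 395/748; a_3 = -4175/20196; a_4 = 56425/861696


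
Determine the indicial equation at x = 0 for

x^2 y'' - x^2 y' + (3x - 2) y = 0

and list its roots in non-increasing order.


Divide by x^2 to reach normal form y'' + P_1(x) y' + P_2(x) y = 0 with P_1(x) = -1 and P_2(x) = 3/x - 2/x^2.
x = 0 is a singular point because the y-coefficient 3/x - 2/x^2 has a pole at x = 0.
It is a regular singular point because x P_1(x) = p(x) = -x and x^2 P_2(x) = q(x) = 3x - 2 are polynomials, hence analytic at x = 0.
p(0) = 0,  q(0) = -2.
Indicial equation: r(r-1) + p(0) r + q(0) = 0, i.e. r^2 + (p(0) - 1) r + q(0) = 0, i.e. r^2 - 1 r - 2 = 0.
Discriminant: (-1)^2 - 4(-2) = 9, so r = (1 ± 3)/2.
Solving: r_1 = 2, r_2 = -1.

indicial: r^2 - 1 r - 2 = 0; roots r_1 = 2, r_2 = -1


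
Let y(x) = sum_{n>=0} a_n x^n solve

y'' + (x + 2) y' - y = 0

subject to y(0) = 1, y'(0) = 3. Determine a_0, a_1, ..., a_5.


Ansatz: y(x) = sum_{n>=0} a_n x^n, so y'(x) = sum_{n>=1} n a_n x^(n-1) and y''(x) = sum_{n>=2} n(n-1) a_n x^(n-2).
Substitute into P(x) y'' + Q(x) y' + R(x) y = 0 with P(x) = 1, Q(x) = x + 2, R(x) = -1, and match powers of x.
Initial conditions: a_0 = 1, a_1 = 3.
Setting the coefficient of each power of x to zero and solving order by order (substituting the coefficients already found):
  x^0: 2 a_2 + 2 a_1 - a_0 = 0  ->  2 a_2 = -2 a_1 + a_0 = -5  ->  a_2 = -5/2
  x^1: 6 a_3 + 4 a_2 = 0  ->  6 a_3 = -4 a_2 = 10  ->  a_3 = 5/3
  x^2: 12 a_4 + 6 a_3 + a_2 = 0  ->  12 a_4 = -6 a_3 - a_2 = -15/2  ->  a_4 = -5/8
  x^3: 20 a_5 + 8 a_4 + 2 a_3 = 0  ->  20 a_5 = -8 a_4 - 2 a_3 = 5/3  ->  a_5 = 1/12
Truncated series: y(x) = 1 + 3 x - (5/2) x^2 + (5/3) x^3 - (5/8) x^4 + (1/12) x^5 + O(x^6).

a_0 = 1; a_1 = 3; a_2 = -5/2; a_3 = 5/3; a_4 = -5/8; a_5 = 1/12


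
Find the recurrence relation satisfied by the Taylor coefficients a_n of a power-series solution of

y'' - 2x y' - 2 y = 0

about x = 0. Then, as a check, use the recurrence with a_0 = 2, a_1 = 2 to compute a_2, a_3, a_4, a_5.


Substitute y = sum_n a_n x^n.
y''(x) has coefficient (n+2)(n+1) a_{n+2} at x^n;
-2 x y'(x) has coefficient -2 n a_n at x^n (shift);
-2 y(x) has coefficient -2 a_n at x^n.
Matching x^n: (n+2)(n+1) a_{n+2} + (-2n - 2) a_n = 0.
Thus a_{n+2} = (2n + 2) / ((n+1)(n+2)) * a_n.

Check with a_0 = 2, a_1 = 2 (apply the recurrence for n = 0, 1, 2, 3): a_0 = 2, a_1 = 2, a_2 = 2, a_3 = 4/3, a_4 = 1, a_5 = 8/15.

a_(n+2) = (2n + 2) / ((n+1)(n+2)) * a_n; check: a_0 = 2, a_1 = 2, a_2 = 2, a_3 = 4/3, a_4 = 1, a_5 = 8/15


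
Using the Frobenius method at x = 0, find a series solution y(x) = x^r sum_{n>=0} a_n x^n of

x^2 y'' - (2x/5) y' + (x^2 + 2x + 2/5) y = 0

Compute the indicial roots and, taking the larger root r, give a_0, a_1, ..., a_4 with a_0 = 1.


Write in Frobenius form y'' + (p(x)/x) y' + (q(x)/x^2) y = 0:
  p(x) = -2/5,  q(x) = x^2 + 2x + 2/5.
Indicial equation: r(r-1) + (-2/5) r + (2/5) = 0 -> roots r_1 = 1, r_2 = 2/5.
Take r = r_1 = 1. Let y(x) = x^r sum_{n>=0} a_n x^n with a_0 = 1.
Substitute y = x^r sum a_n x^n and match x^{r+n}. The recurrence is
  D(n) a_n + 2 a_{n-1} + 1 a_{n-2} = 0,  where D(n) = (r+n)(r+n-1) + (-2/5)(r+n) + (2/5).
  a_n = [-2 a_{n-1} - 1 a_{n-2}] / D(n).
Since the indicial polynomial factors as (r - r_1)(r - r_2), D(n) = (r_1 + n - r_1)(r_1 + n - r_2) = n(n + 3/5).
Evaluating step by step (a_0 = 1):
  n = 1: D(1) = 1(1 + 3/5) = 8/5; numerator = -2(1) = -2; a_1 = (-2)/(8/5) = -5/4
  n = 2: D(2) = 2(2 + 3/5) = 26/5; numerator = -2(-5/4) - 1(1) = 3/2; a_2 = (3/2)/(26/5) = 15/52
  n = 3: D(3) = 3(3 + 3/5) = 54/5; numerator = -2(15/52) - 1(-5/4) = 35/52; a_3 = (35/52)/(54/5) = 175/2808
  n = 4: D(4) = 4(4 + 3/5) = 92/5; numerator = -2(175/2808) - 1(15/52) = -145/351; a_4 = (-145/351)/(92/5) = -725/32292

r = 1; a_0 = 1; a_1 = -5/4; a_2 = 15/52; a_3 = 175/2808; a_4 = -725/32292


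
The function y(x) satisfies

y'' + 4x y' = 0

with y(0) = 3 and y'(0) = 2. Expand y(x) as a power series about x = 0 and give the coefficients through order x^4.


Ansatz: y(x) = sum_{n>=0} a_n x^n, so y'(x) = sum_{n>=1} n a_n x^(n-1) and y''(x) = sum_{n>=2} n(n-1) a_n x^(n-2).
Substitute into P(x) y'' + Q(x) y' + R(x) y = 0 with P(x) = 1, Q(x) = 4x, R(x) = 0, and match powers of x.
Initial conditions: a_0 = 3, a_1 = 2.
Setting the coefficient of each power of x to zero and solving order by order (substituting the coefficients already found):
  x^0: 2 a_2 = 0  ->  a_2 = 0
  x^1: 6 a_3 + 4 a_1 = 0  ->  6 a_3 = -4 a_1 = -8  ->  a_3 = -4/3
  x^2: 12 a_4 + 8 a_2 = 0  ->  12 a_4 = -8 a_2 = 0  ->  a_4 = 0
Truncated series: y(x) = 3 + 2 x - (4/3) x^3 + O(x^5).

a_0 = 3; a_1 = 2; a_2 = 0; a_3 = -4/3; a_4 = 0


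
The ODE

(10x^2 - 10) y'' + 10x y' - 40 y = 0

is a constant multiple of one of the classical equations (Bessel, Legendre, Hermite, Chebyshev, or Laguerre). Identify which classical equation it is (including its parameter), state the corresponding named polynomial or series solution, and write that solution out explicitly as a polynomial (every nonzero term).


All three coefficients share the factor -10; dividing through by -10 gives  (1 - x^2) y'' - x y' + 4 y = 0.
This matches the Chebyshev equation (1 - x^2) y'' - x y' + n^2 y = 0 (note the -x y' term, not -2x y') with n^2 = 4, so n = 2; the polynomial solution is T_2(x).
With y = sum_k a_k x^k, matching x^k gives (k+2)(k+1) a_{k+2} = (k^2 - n^2) a_k = (k - 2)(k + 2) a_k. The right side vanishes at k = 2, so the series with the parity of 2 terminates at degree 2.
Standard normalization: leading coefficient of T_n is 2^(n-1), so a_2 = 2^1 = 2. Work downward with a_k = (k+1)(k+2) a_{k+2} / ((k - 2)(k + 2)):
  a_0 = (1)(2)(2) / ((0 - 2)(0 + 2)) = 4/(-4) = -1
Hence T_2(x) = 2 x^2 - 1.

T_2(x); series = 2 x^2 - 1


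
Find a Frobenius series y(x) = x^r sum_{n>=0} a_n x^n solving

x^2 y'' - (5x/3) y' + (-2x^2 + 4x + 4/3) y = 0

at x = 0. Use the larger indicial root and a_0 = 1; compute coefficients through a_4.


Write in Frobenius form y'' + (p(x)/x) y' + (q(x)/x^2) y = 0:
  p(x) = -5/3,  q(x) = -2x^2 + 4x + 4/3.
Indicial equation: r(r-1) + (-5/3) r + (4/3) = 0 -> roots r_1 = 2, r_2 = 2/3.
Take r = r_1 = 2. Let y(x) = x^r sum_{n>=0} a_n x^n with a_0 = 1.
Substitute y = x^r sum a_n x^n and match x^{r+n}. The recurrence is
  D(n) a_n + 4 a_{n-1} - 2 a_{n-2} = 0,  where D(n) = (r+n)(r+n-1) + (-5/3)(r+n) + (4/3).
  a_n = [-4 a_{n-1} + 2 a_{n-2}] / D(n).
Since the indicial polynomial factors as (r - r_1)(r - r_2), D(n) = (r_1 + n - r_1)(r_1 + n - r_2) = n(n + 4/3).
Evaluating step by step (a_0 = 1):
  n = 1: D(1) = 1(1 + 4/3) = 7/3; numerator = -4(1) = -4; a_1 = (-4)/(7/3) = -12/7
  n = 2: D(2) = 2(2 + 4/3) = 20/3; numerator = -4(-12/7) + 2(1) = 62/7; a_2 = (62/7)/(20/3) = 93/70
  n = 3: D(3) = 3(3 + 4/3) = 13; numerator = -4(93/70) + 2(-12/7) = -306/35; a_3 = (-306/35)/(13) = -306/455
  n = 4: D(4) = 4(4 + 4/3) = 64/3; numerator = -4(-306/455) + 2(93/70) = 2433/455; a_4 = (2433/455)/(64/3) = 7299/29120

r = 2; a_0 = 1; a_1 = -12/7; a_2 = 93/70; a_3 = -306/455; a_4 = 7299/29120


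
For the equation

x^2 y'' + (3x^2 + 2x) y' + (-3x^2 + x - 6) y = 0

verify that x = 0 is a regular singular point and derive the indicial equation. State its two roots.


Divide by x^2 to reach normal form y'' + P_1(x) y' + P_2(x) y = 0 with P_1(x) = 3 + 2/x and P_2(x) = -3 + 1/x - 6/x^2.
x = 0 is a singular point because the y'-coefficient 3 + 2/x has a pole at x = 0 and the y-coefficient -3 + 1/x - 6/x^2 has a pole at x = 0.
It is a regular singular point because x P_1(x) = p(x) = 3x + 2 and x^2 P_2(x) = q(x) = -3x^2 + x - 6 are polynomials, hence analytic at x = 0.
p(0) = 2,  q(0) = -6.
Indicial equation: r(r-1) + p(0) r + q(0) = 0, i.e. r^2 + (p(0) - 1) r + q(0) = 0, i.e. r^2 + 1 r - 6 = 0.
Discriminant: (1)^2 - 4(-6) = 25, so r = (-1 ± 5)/2.
Solving: r_1 = 2, r_2 = -3.

indicial: r^2 + 1 r - 6 = 0; roots r_1 = 2, r_2 = -3


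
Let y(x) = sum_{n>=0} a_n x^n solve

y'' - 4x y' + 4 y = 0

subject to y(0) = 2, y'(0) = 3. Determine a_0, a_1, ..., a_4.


Ansatz: y(x) = sum_{n>=0} a_n x^n, so y'(x) = sum_{n>=1} n a_n x^(n-1) and y''(x) = sum_{n>=2} n(n-1) a_n x^(n-2).
Substitute into P(x) y'' + Q(x) y' + R(x) y = 0 with P(x) = 1, Q(x) = -4x, R(x) = 4, and match powers of x.
Initial conditions: a_0 = 2, a_1 = 3.
Setting the coefficient of each power of x to zero and solving order by order (substituting the coefficients already found):
  x^0: 2 a_2 + 4 a_0 = 0  ->  2 a_2 = -4 a_0 = -8  ->  a_2 = -4
  x^1: 6 a_3 = 0  ->  a_3 = 0
  x^2: 12 a_4 - 4 a_2 = 0  ->  12 a_4 = 4 a_2 = -16  ->  a_4 = -4/3
Truncated series: y(x) = 2 + 3 x - 4 x^2 - (4/3) x^4 + O(x^5).

a_0 = 2; a_1 = 3; a_2 = -4; a_3 = 0; a_4 = -4/3


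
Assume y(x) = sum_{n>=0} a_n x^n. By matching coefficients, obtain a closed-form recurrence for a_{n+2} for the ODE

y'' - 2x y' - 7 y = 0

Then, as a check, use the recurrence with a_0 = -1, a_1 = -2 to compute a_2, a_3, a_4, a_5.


Substitute y = sum_n a_n x^n.
y''(x) has coefficient (n+2)(n+1) a_{n+2} at x^n;
-2 x y'(x) has coefficient -2 n a_n at x^n (shift);
-7 y(x) has coefficient -7 a_n at x^n.
Matching x^n: (n+2)(n+1) a_{n+2} + (-2n - 7) a_n = 0.
Thus a_{n+2} = (2n + 7) / ((n+1)(n+2)) * a_n.

Check with a_0 = -1, a_1 = -2 (apply the recurrence for n = 0, 1, 2, 3): a_0 = -1, a_1 = -2, a_2 = -7/2, a_3 = -3, a_4 = -77/24, a_5 = -39/20.

a_(n+2) = (2n + 7) / ((n+1)(n+2)) * a_n; check: a_0 = -1, a_1 = -2, a_2 = -7/2, a_3 = -3, a_4 = -77/24, a_5 = -39/20


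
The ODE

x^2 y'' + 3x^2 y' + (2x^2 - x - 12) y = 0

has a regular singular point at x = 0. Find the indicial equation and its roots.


Divide by x^2 to reach normal form y'' + P_1(x) y' + P_2(x) y = 0 with P_1(x) = 3 and P_2(x) = 2 - 1/x - 12/x^2.
x = 0 is a singular point because the y-coefficient 2 - 1/x - 12/x^2 has a pole at x = 0.
It is a regular singular point because x P_1(x) = p(x) = 3x and x^2 P_2(x) = q(x) = 2x^2 - x - 12 are polynomials, hence analytic at x = 0.
p(0) = 0,  q(0) = -12.
Indicial equation: r(r-1) + p(0) r + q(0) = 0, i.e. r^2 + (p(0) - 1) r + q(0) = 0, i.e. r^2 - 1 r - 12 = 0.
Discriminant: (-1)^2 - 4(-12) = 49, so r = (1 ± 7)/2.
Solving: r_1 = 4, r_2 = -3.

indicial: r^2 - 1 r - 12 = 0; roots r_1 = 4, r_2 = -3


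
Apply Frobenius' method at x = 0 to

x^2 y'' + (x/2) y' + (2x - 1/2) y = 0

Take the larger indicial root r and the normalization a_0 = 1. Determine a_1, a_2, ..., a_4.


Write in Frobenius form y'' + (p(x)/x) y' + (q(x)/x^2) y = 0:
  p(x) = 1/2,  q(x) = 2x - 1/2.
Indicial equation: r(r-1) + (1/2) r + (-1/2) = 0 -> roots r_1 = 1, r_2 = -1/2.
Take r = r_1 = 1. Let y(x) = x^r sum_{n>=0} a_n x^n with a_0 = 1.
Substitute y = x^r sum a_n x^n and match x^{r+n}. The recurrence is
  D(n) a_n + 2 a_{n-1} = 0,  where D(n) = (r+n)(r+n-1) + (1/2)(r+n) + (-1/2).
  a_n = -2 / D(n) * a_{n-1}.
Since the indicial polynomial factors as (r - r_1)(r - r_2), D(n) = (r_1 + n - r_1)(r_1 + n - r_2) = n(n + 3/2).
Evaluating step by step (a_0 = 1):
  n = 1: D(1) = 1(1 + 3/2) = 5/2; numerator = -2(1) = -2; a_1 = (-2)/(5/2) = -4/5
  n = 2: D(2) = 2(2 + 3/2) = 7; numerator = -2(-4/5) = 8/5; a_2 = (8/5)/(7) = 8/35
  n = 3: D(3) = 3(3 + 3/2) = 27/2; numerator = -2(8/35) = -16/35; a_3 = (-16/35)/(27/2) = -32/945
  n = 4: D(4) = 4(4 + 3/2) = 22; numerator = -2(-32/945) = 64/945; a_4 = (64/945)/(22) = 32/10395

r = 1; a_0 = 1; a_1 = -4/5; a_2 = 8/35; a_3 = -32/945; a_4 = 32/10395


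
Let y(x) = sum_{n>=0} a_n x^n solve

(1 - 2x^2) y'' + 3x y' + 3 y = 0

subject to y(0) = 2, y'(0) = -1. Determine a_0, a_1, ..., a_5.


Ansatz: y(x) = sum_{n>=0} a_n x^n, so y'(x) = sum_{n>=1} n a_n x^(n-1) and y''(x) = sum_{n>=2} n(n-1) a_n x^(n-2).
Substitute into P(x) y'' + Q(x) y' + R(x) y = 0 with P(x) = 1 - 2x^2, Q(x) = 3x, R(x) = 3, and match powers of x.
Initial conditions: a_0 = 2, a_1 = -1.
Setting the coefficient of each power of x to zero and solving order by order (substituting the coefficients already found):
  x^0: 2 a_2 + 3 a_0 = 0  ->  2 a_2 = -3 a_0 = -6  ->  a_2 = -3
  x^1: 6 a_3 + 6 a_1 = 0  ->  6 a_3 = -6 a_1 = 6  ->  a_3 = 1
  x^2: 12 a_4 + 5 a_2 = 0  ->  12 a_4 = -5 a_2 = 15  ->  a_4 = 5/4
  x^3: 20 a_5 = 0  ->  a_5 = 0
Truncated series: y(x) = 2 - x - 3 x^2 + x^3 + (5/4) x^4 + O(x^6).

a_0 = 2; a_1 = -1; a_2 = -3; a_3 = 1; a_4 = 5/4; a_5 = 0


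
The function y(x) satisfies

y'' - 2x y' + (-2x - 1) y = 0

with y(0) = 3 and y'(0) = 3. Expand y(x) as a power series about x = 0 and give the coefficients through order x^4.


Ansatz: y(x) = sum_{n>=0} a_n x^n, so y'(x) = sum_{n>=1} n a_n x^(n-1) and y''(x) = sum_{n>=2} n(n-1) a_n x^(n-2).
Substitute into P(x) y'' + Q(x) y' + R(x) y = 0 with P(x) = 1, Q(x) = -2x, R(x) = -2x - 1, and match powers of x.
Initial conditions: a_0 = 3, a_1 = 3.
Setting the coefficient of each power of x to zero and solving order by order (substituting the coefficients already found):
  x^0: 2 a_2 - a_0 = 0  ->  2 a_2 = a_0 = 3  ->  a_2 = 3/2
  x^1: 6 a_3 - 3 a_1 - 2 a_0 = 0  ->  6 a_3 = 3 a_1 + 2 a_0 = 15  ->  a_3 = 5/2
  x^2: 12 a_4 - 5 a_2 - 2 a_1 = 0  ->  12 a_4 = 5 a_2 + 2 a_1 = 27/2  ->  a_4 = 9/8
Truncated series: y(x) = 3 + 3 x + (3/2) x^2 + (5/2) x^3 + (9/8) x^4 + O(x^5).

a_0 = 3; a_1 = 3; a_2 = 3/2; a_3 = 5/2; a_4 = 9/8


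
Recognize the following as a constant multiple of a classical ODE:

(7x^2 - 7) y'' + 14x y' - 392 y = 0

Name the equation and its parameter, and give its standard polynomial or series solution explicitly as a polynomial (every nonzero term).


All three coefficients share the factor -7; dividing through by -7 gives  (1 - x^2) y'' - 2x y' + 56 y = 0.
This matches the Legendre equation (1 - x^2) y'' - 2x y' + n(n+1) y = 0 (note the -2x y' term) with n(n+1) = 56, so n = 7; the polynomial solution is P_7(x).
With y = sum_k a_k x^k, matching x^k gives (k+2)(k+1) a_{k+2} = [k(k+1) - n(n+1)] a_k = (k - 7)(k + 8) a_k. The right side vanishes at k = 7, so the series with the parity of 7 terminates at degree 7.
Standard normalization (P_n(1) = 1): leading coefficient (2n)!/(2^n (n!)^2) = 87178291200/(128*25401600) = 429/16, so a_7 = 429/16. Work downward with a_k = (k+1)(k+2) a_{k+2} / ((k - 7)(k + 8)):
  a_5 = (6)(7)(429/16) / ((5 - 7)(5 + 8)) = (9009/8)/(-26) = -693/16
  a_3 = (4)(5)(-693/16) / ((3 - 7)(3 + 8)) = (-3465/4)/(-44) = 315/16
  a_1 = (2)(3)(315/16) / ((1 - 7)(1 + 8)) = (945/8)/(-54) = -35/16
Hence P_7(x) = 429 x^7/16 - 693 x^5/16 + 315 x^3/16 - 35 x/16.

P_7(x); series = 429 x^7/16 - 693 x^5/16 + 315 x^3/16 - 35 x/16


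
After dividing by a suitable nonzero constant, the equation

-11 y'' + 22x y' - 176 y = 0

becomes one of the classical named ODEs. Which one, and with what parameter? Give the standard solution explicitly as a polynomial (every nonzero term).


All three coefficients share the factor -11; dividing through by -11 gives  y'' - 2x y' + 16 y = 0.
This matches the Hermite equation y'' - 2x y' + 2n y = 0 with 2n = 16, so n = 8; the polynomial solution is H_8(x).
With y = sum_k a_k x^k, matching x^k gives (k+2)(k+1) a_{k+2} = 2(k - n) a_k = 2(k - 8) a_k. The right side vanishes at k = 8, so the series with the parity of 8 terminates at degree 8.
Standard normalization: leading coefficient of H_n is 2^n, so a_8 = 2^8 = 256. Work downward with a_k = (k+1)(k+2) a_{k+2} / (2(k - n)):
  a_6 = (7)(8)(256) / (2(6 - 8)) = 14336/(-4) = -3584
  a_4 = (5)(6)(-3584) / (2(4 - 8)) = -107520/(-8) = 13440
  a_2 = (3)(4)(13440) / (2(2 - 8)) = 161280/(-12) = -13440
  a_0 = (1)(2)(-13440) / (2(0 - 8)) = -26880/(-16) = 1680
Hence H_8(x) = 256 x^8 - 3584 x^6 + 13440 x^4 - 13440 x^2 + 1680.

H_8(x); series = 256 x^8 - 3584 x^6 + 13440 x^4 - 13440 x^2 + 1680


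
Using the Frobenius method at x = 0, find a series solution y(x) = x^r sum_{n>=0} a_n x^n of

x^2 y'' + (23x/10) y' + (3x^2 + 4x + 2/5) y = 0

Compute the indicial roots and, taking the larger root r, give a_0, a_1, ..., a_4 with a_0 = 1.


Write in Frobenius form y'' + (p(x)/x) y' + (q(x)/x^2) y = 0:
  p(x) = 23/10,  q(x) = 3x^2 + 4x + 2/5.
Indicial equation: r(r-1) + (23/10) r + (2/5) = 0 -> roots r_1 = -1/2, r_2 = -4/5.
Take r = r_1 = -1/2. Let y(x) = x^r sum_{n>=0} a_n x^n with a_0 = 1.
Substitute y = x^r sum a_n x^n and match x^{r+n}. The recurrence is
  D(n) a_n + 4 a_{n-1} + 3 a_{n-2} = 0,  where D(n) = (r+n)(r+n-1) + (23/10)(r+n) + (2/5).
  a_n = [-4 a_{n-1} - 3 a_{n-2}] / D(n).
Since the indicial polynomial factors as (r - r_1)(r - r_2), D(n) = (r_1 + n - r_1)(r_1 + n - r_2) = n(n + 3/10).
Evaluating step by step (a_0 = 1):
  n = 1: D(1) = 1(1 + 3/10) = 13/10; numerator = -4(1) = -4; a_1 = (-4)/(13/10) = -40/13
  n = 2: D(2) = 2(2 + 3/10) = 23/5; numerator = -4(-40/13) - 3(1) = 121/13; a_2 = (121/13)/(23/5) = 605/299
  n = 3: D(3) = 3(3 + 3/10) = 99/10; numerator = -4(605/299) - 3(-40/13) = 340/299; a_3 = (340/299)/(99/10) = 3400/29601
  n = 4: D(4) = 4(4 + 3/10) = 86/5; numerator = -4(3400/29601) - 3(605/299) = -193285/29601; a_4 = (-193285/29601)/(86/5) = -22475/59202

r = -1/2; a_0 = 1; a_1 = -40/13; a_2 = 605/299; a_3 = 3400/29601; a_4 = -22475/59202


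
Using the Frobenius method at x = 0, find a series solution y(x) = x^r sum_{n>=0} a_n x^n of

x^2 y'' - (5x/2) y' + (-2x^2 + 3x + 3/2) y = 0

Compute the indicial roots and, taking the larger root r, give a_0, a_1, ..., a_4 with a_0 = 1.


Write in Frobenius form y'' + (p(x)/x) y' + (q(x)/x^2) y = 0:
  p(x) = -5/2,  q(x) = -2x^2 + 3x + 3/2.
Indicial equation: r(r-1) + (-5/2) r + (3/2) = 0 -> roots r_1 = 3, r_2 = 1/2.
Take r = r_1 = 3. Let y(x) = x^r sum_{n>=0} a_n x^n with a_0 = 1.
Substitute y = x^r sum a_n x^n and match x^{r+n}. The recurrence is
  D(n) a_n + 3 a_{n-1} - 2 a_{n-2} = 0,  where D(n) = (r+n)(r+n-1) + (-5/2)(r+n) + (3/2).
  a_n = [-3 a_{n-1} + 2 a_{n-2}] / D(n).
Since the indicial polynomial factors as (r - r_1)(r - r_2), D(n) = (r_1 + n - r_1)(r_1 + n - r_2) = n(n + 5/2).
Evaluating step by step (a_0 = 1):
  n = 1: D(1) = 1(1 + 5/2) = 7/2; numerator = -3(1) = -3; a_1 = (-3)/(7/2) = -6/7
  n = 2: D(2) = 2(2 + 5/2) = 9; numerator = -3(-6/7) + 2(1) = 32/7; a_2 = (32/7)/(9) = 32/63
  n = 3: D(3) = 3(3 + 5/2) = 33/2; numerator = -3(32/63) + 2(-6/7) = -68/21; a_3 = (-68/21)/(33/2) = -136/693
  n = 4: D(4) = 4(4 + 5/2) = 26; numerator = -3(-136/693) + 2(32/63) = 1112/693; a_4 = (1112/693)/(26) = 556/9009

r = 3; a_0 = 1; a_1 = -6/7; a_2 = 32/63; a_3 = -136/693; a_4 = 556/9009


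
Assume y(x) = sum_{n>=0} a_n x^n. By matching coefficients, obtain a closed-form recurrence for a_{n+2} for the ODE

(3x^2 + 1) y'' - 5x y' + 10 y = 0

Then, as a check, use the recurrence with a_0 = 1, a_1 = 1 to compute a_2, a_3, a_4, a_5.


Substitute y = sum_n a_n x^n.
(1 + 3 x^2) y'' contributes (n+2)(n+1) a_{n+2} + 3 n(n-1) a_n at x^n.
-5 x y'(x) contributes -5 n a_n at x^n.
10 y(x) contributes 10 a_n at x^n.
Matching x^n: (n+2)(n+1) a_{n+2} + (3 n(n-1) - 5 n + 10) a_n = 0.
Thus a_{n+2} = (-3 n(n-1) + 5 n - 10) / ((n+1)(n+2)) * a_n.

Check with a_0 = 1, a_1 = 1 (apply the recurrence for n = 0, 1, 2, 3): a_0 = 1, a_1 = 1, a_2 = -5, a_3 = -5/6, a_4 = 5/2, a_5 = 13/24.

a_(n+2) = (-3 n(n-1) + 5 n - 10) / ((n+1)(n+2)) * a_n; check: a_0 = 1, a_1 = 1, a_2 = -5, a_3 = -5/6, a_4 = 5/2, a_5 = 13/24


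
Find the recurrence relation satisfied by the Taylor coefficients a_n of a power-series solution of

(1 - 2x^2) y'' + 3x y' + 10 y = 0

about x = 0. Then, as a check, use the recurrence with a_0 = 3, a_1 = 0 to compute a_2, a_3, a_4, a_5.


Substitute y = sum_n a_n x^n.
(1 - 2 x^2) y'' contributes (n+2)(n+1) a_{n+2} - 2 n(n-1) a_n at x^n.
3 x y'(x) contributes 3 n a_n at x^n.
10 y(x) contributes 10 a_n at x^n.
Matching x^n: (n+2)(n+1) a_{n+2} + (-2 n(n-1) + 3 n + 10) a_n = 0.
Thus a_{n+2} = (2 n(n-1) - 3 n - 10) / ((n+1)(n+2)) * a_n.

Check with a_0 = 3, a_1 = 0 (apply the recurrence for n = 0, 1, 2, 3): a_0 = 3, a_1 = 0, a_2 = -15, a_3 = 0, a_4 = 15, a_5 = 0.

a_(n+2) = (2 n(n-1) - 3 n - 10) / ((n+1)(n+2)) * a_n; check: a_0 = 3, a_1 = 0, a_2 = -15, a_3 = 0, a_4 = 15, a_5 = 0


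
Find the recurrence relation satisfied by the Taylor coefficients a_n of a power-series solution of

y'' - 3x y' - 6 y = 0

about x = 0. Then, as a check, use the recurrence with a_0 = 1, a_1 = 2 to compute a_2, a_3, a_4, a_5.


Substitute y = sum_n a_n x^n.
y''(x) has coefficient (n+2)(n+1) a_{n+2} at x^n;
-3 x y'(x) has coefficient -3 n a_n at x^n (shift);
-6 y(x) has coefficient -6 a_n at x^n.
Matching x^n: (n+2)(n+1) a_{n+2} + (-3n - 6) a_n = 0.
Thus a_{n+2} = (3n + 6) / ((n+1)(n+2)) * a_n.

Check with a_0 = 1, a_1 = 2 (apply the recurrence for n = 0, 1, 2, 3): a_0 = 1, a_1 = 2, a_2 = 3, a_3 = 3, a_4 = 3, a_5 = 9/4.

a_(n+2) = (3n + 6) / ((n+1)(n+2)) * a_n; check: a_0 = 1, a_1 = 2, a_2 = 3, a_3 = 3, a_4 = 3, a_5 = 9/4


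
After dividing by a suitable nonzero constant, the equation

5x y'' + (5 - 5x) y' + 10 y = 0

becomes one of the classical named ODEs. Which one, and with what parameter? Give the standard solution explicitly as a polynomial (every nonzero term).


All three coefficients share the factor 5; dividing through by 5 gives  x y'' + (1 - x) y' + 2 y = 0.
This matches the Laguerre equation x y'' + (1 - x) y' + n y = 0 with n = 2; the polynomial solution is L_2(x).
With y = sum_k a_k x^k, matching x^k gives (k+1)k a_{k+1} + (k+1) a_{k+1} - k a_k + n a_k = 0, i.e. (k+1)^2 a_{k+1} = (k - n) a_k = (k - 2) a_k. The right side vanishes at k = 2, so the series terminates at degree 2.
Standard normalization L_n(0) = 1 gives a_0 = 1. Work upward with a_{k+1} = (k - 2) a_k / (k+1)^2:
  a_1 = (0 - 2)(1) / 1^2 = -2/1 = -2
  a_2 = (1 - 2)(-2) / 2^2 = 2/4 = 1/2
Hence L_2(x) = x^2/2 - 2 x + 1.

L_2(x); series = x^2/2 - 2 x + 1


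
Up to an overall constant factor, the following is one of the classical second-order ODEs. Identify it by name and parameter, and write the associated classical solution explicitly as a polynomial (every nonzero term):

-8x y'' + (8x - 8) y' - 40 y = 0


All three coefficients share the factor -8; dividing through by -8 gives  x y'' + (1 - x) y' + 5 y = 0.
This matches the Laguerre equation x y'' + (1 - x) y' + n y = 0 with n = 5; the polynomial solution is L_5(x).
With y = sum_k a_k x^k, matching x^k gives (k+1)k a_{k+1} + (k+1) a_{k+1} - k a_k + n a_k = 0, i.e. (k+1)^2 a_{k+1} = (k - n) a_k = (k - 5) a_k. The right side vanishes at k = 5, so the series terminates at degree 5.
Standard normalization L_n(0) = 1 gives a_0 = 1. Work upward with a_{k+1} = (k - 5) a_k / (k+1)^2:
  a_1 = (0 - 5)(1) / 1^2 = -5/1 = -5
  a_2 = (1 - 5)(-5) / 2^2 = 20/4 = 5
  a_3 = (2 - 5)(5) / 3^2 = -15/9 = -5/3
  a_4 = (3 - 5)(-5/3) / 4^2 = (10/3)/16 = 5/24
  a_5 = (4 - 5)(5/24) / 5^2 = (-5/24)/25 = -1/120
Hence L_5(x) = -x^5/120 + 5 x^4/24 - 5 x^3/3 + 5 x^2 - 5 x + 1.

L_5(x); series = -x^5/120 + 5 x^4/24 - 5 x^3/3 + 5 x^2 - 5 x + 1


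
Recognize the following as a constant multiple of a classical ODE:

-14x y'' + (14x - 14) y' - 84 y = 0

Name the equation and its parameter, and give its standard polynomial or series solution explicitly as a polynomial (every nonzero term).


All three coefficients share the factor -14; dividing through by -14 gives  x y'' + (1 - x) y' + 6 y = 0.
This matches the Laguerre equation x y'' + (1 - x) y' + n y = 0 with n = 6; the polynomial solution is L_6(x).
With y = sum_k a_k x^k, matching x^k gives (k+1)k a_{k+1} + (k+1) a_{k+1} - k a_k + n a_k = 0, i.e. (k+1)^2 a_{k+1} = (k - n) a_k = (k - 6) a_k. The right side vanishes at k = 6, so the series terminates at degree 6.
Standard normalization L_n(0) = 1 gives a_0 = 1. Work upward with a_{k+1} = (k - 6) a_k / (k+1)^2:
  a_1 = (0 - 6)(1) / 1^2 = -6/1 = -6
  a_2 = (1 - 6)(-6) / 2^2 = 30/4 = 15/2
  a_3 = (2 - 6)(15/2) / 3^2 = -30/9 = -10/3
  a_4 = (3 - 6)(-10/3) / 4^2 = 10/16 = 5/8
  a_5 = (4 - 6)(5/8) / 5^2 = (-5/4)/25 = -1/20
  a_6 = (5 - 6)(-1/20) / 6^2 = (1/20)/36 = 1/720
Hence L_6(x) = x^6/720 - x^5/20 + 5 x^4/8 - 10 x^3/3 + 15 x^2/2 - 6 x + 1.

L_6(x); series = x^6/720 - x^5/20 + 5 x^4/8 - 10 x^3/3 + 15 x^2/2 - 6 x + 1


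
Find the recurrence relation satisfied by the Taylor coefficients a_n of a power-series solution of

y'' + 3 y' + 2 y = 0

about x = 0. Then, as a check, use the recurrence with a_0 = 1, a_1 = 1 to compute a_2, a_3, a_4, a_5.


Substitute y = sum_n a_n x^n.
y''(x) has coefficient (n+2)(n+1) a_{n+2} at x^n;
3 y'(x) has coefficient 3 (n+1) a_{n+1} at x^n;
2 y(x) has coefficient 2 a_n at x^n.
Matching x^n: (n+2)(n+1) a_{n+2} + 3 (n+1) a_{n+1} + 2 a_n = 0.
Thus a_{n+2} = [-3 (n+1) a_{n+1} - 2 a_n] / ((n+1)(n+2)).

Check with a_0 = 1, a_1 = 1 (apply the recurrence for n = 0, 1, 2, 3): a_0 = 1, a_1 = 1, a_2 = -5/2, a_3 = 13/6, a_4 = -29/24, a_5 = 61/120.

a_(n+2) = [-3 (n+1) a_(n+1) - 2 a_n] / ((n+1)(n+2)); check: a_0 = 1, a_1 = 1, a_2 = -5/2, a_3 = 13/6, a_4 = -29/24, a_5 = 61/120


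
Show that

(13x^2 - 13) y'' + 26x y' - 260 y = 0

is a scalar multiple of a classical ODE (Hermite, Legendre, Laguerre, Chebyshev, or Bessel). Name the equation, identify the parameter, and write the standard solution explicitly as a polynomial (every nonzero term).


All three coefficients share the factor -13; dividing through by -13 gives  (1 - x^2) y'' - 2x y' + 20 y = 0.
This matches the Legendre equation (1 - x^2) y'' - 2x y' + n(n+1) y = 0 (note the -2x y' term) with n(n+1) = 20, so n = 4; the polynomial solution is P_4(x).
With y = sum_k a_k x^k, matching x^k gives (k+2)(k+1) a_{k+2} = [k(k+1) - n(n+1)] a_k = (k - 4)(k + 5) a_k. The right side vanishes at k = 4, so the series with the parity of 4 terminates at degree 4.
Standard normalization (P_n(1) = 1): leading coefficient (2n)!/(2^n (n!)^2) = 40320/(16*576) = 35/8, so a_4 = 35/8. Work downward with a_k = (k+1)(k+2) a_{k+2} / ((k - 4)(k + 5)):
  a_2 = (3)(4)(35/8) / ((2 - 4)(2 + 5)) = (105/2)/(-14) = -15/4
  a_0 = (1)(2)(-15/4) / ((0 - 4)(0 + 5)) = (-15/2)/(-20) = 3/8
Hence P_4(x) = 35 x^4/8 - 15 x^2/4 + 3/8.

P_4(x); series = 35 x^4/8 - 15 x^2/4 + 3/8


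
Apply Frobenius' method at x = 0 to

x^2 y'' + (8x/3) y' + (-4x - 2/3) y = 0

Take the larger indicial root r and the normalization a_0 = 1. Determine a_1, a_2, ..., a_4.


Write in Frobenius form y'' + (p(x)/x) y' + (q(x)/x^2) y = 0:
  p(x) = 8/3,  q(x) = -4x - 2/3.
Indicial equation: r(r-1) + (8/3) r + (-2/3) = 0 -> roots r_1 = 1/3, r_2 = -2.
Take r = r_1 = 1/3. Let y(x) = x^r sum_{n>=0} a_n x^n with a_0 = 1.
Substitute y = x^r sum a_n x^n and match x^{r+n}. The recurrence is
  D(n) a_n - 4 a_{n-1} = 0,  where D(n) = (r+n)(r+n-1) + (8/3)(r+n) + (-2/3).
  a_n = 4 / D(n) * a_{n-1}.
Since the indicial polynomial factors as (r - r_1)(r - r_2), D(n) = (r_1 + n - r_1)(r_1 + n - r_2) = n(n + 7/3).
Evaluating step by step (a_0 = 1):
  n = 1: D(1) = 1(1 + 7/3) = 10/3; numerator = 4(1) = 4; a_1 = (4)/(10/3) = 6/5
  n = 2: D(2) = 2(2 + 7/3) = 26/3; numerator = 4(6/5) = 24/5; a_2 = (24/5)/(26/3) = 36/65
  n = 3: D(3) = 3(3 + 7/3) = 16; numerator = 4(36/65) = 144/65; a_3 = (144/65)/(16) = 9/65
  n = 4: D(4) = 4(4 + 7/3) = 76/3; numerator = 4(9/65) = 36/65; a_4 = (36/65)/(76/3) = 27/1235

r = 1/3; a_0 = 1; a_1 = 6/5; a_2 = 36/65; a_3 = 9/65; a_4 = 27/1235


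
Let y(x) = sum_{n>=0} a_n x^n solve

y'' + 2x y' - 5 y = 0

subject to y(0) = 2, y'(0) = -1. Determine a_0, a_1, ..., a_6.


Ansatz: y(x) = sum_{n>=0} a_n x^n, so y'(x) = sum_{n>=1} n a_n x^(n-1) and y''(x) = sum_{n>=2} n(n-1) a_n x^(n-2).
Substitute into P(x) y'' + Q(x) y' + R(x) y = 0 with P(x) = 1, Q(x) = 2x, R(x) = -5, and match powers of x.
Initial conditions: a_0 = 2, a_1 = -1.
Setting the coefficient of each power of x to zero and solving order by order (substituting the coefficients already found):
  x^0: 2 a_2 - 5 a_0 = 0  ->  2 a_2 = 5 a_0 = 10  ->  a_2 = 5
  x^1: 6 a_3 - 3 a_1 = 0  ->  6 a_3 = 3 a_1 = -3  ->  a_3 = -1/2
  x^2: 12 a_4 - a_2 = 0  ->  12 a_4 = a_2 = 5  ->  a_4 = 5/12
  x^3: 20 a_5 + a_3 = 0  ->  20 a_5 = -a_3 = 1/2  ->  a_5 = 1/40
  x^4: 30 a_6 + 3 a_4 = 0  ->  30 a_6 = -3 a_4 = -5/4  ->  a_6 = -1/24
Truncated series: y(x) = 2 - x + 5 x^2 - (1/2) x^3 + (5/12) x^4 + (1/40) x^5 - (1/24) x^6 + O(x^7).

a_0 = 2; a_1 = -1; a_2 = 5; a_3 = -1/2; a_4 = 5/12; a_5 = 1/40; a_6 = -1/24


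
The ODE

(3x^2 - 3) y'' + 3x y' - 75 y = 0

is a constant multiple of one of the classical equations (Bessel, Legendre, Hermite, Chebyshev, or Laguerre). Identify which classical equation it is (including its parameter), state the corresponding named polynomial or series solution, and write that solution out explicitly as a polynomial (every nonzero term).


All three coefficients share the factor -3; dividing through by -3 gives  (1 - x^2) y'' - x y' + 25 y = 0.
This matches the Chebyshev equation (1 - x^2) y'' - x y' + n^2 y = 0 (note the -x y' term, not -2x y') with n^2 = 25, so n = 5; the polynomial solution is T_5(x).
With y = sum_k a_k x^k, matching x^k gives (k+2)(k+1) a_{k+2} = (k^2 - n^2) a_k = (k - 5)(k + 5) a_k. The right side vanishes at k = 5, so the series with the parity of 5 terminates at degree 5.
Standard normalization: leading coefficient of T_n is 2^(n-1), so a_5 = 2^4 = 16. Work downward with a_k = (k+1)(k+2) a_{k+2} / ((k - 5)(k + 5)):
  a_3 = (4)(5)(16) / ((3 - 5)(3 + 5)) = 320/(-16) = -20
  a_1 = (2)(3)(-20) / ((1 - 5)(1 + 5)) = -120/(-24) = 5
Hence T_5(x) = 16 x^5 - 20 x^3 + 5 x.

T_5(x); series = 16 x^5 - 20 x^3 + 5 x


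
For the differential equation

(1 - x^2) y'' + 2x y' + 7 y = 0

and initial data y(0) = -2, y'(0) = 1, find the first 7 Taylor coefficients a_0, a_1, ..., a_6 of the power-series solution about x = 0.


Ansatz: y(x) = sum_{n>=0} a_n x^n, so y'(x) = sum_{n>=1} n a_n x^(n-1) and y''(x) = sum_{n>=2} n(n-1) a_n x^(n-2).
Substitute into P(x) y'' + Q(x) y' + R(x) y = 0 with P(x) = 1 - x^2, Q(x) = 2x, R(x) = 7, and match powers of x.
Initial conditions: a_0 = -2, a_1 = 1.
Setting the coefficient of each power of x to zero and solving order by order (substituting the coefficients already found):
  x^0: 2 a_2 + 7 a_0 = 0  ->  2 a_2 = -7 a_0 = 14  ->  a_2 = 7
  x^1: 6 a_3 + 9 a_1 = 0  ->  6 a_3 = -9 a_1 = -9  ->  a_3 = -3/2
  x^2: 12 a_4 + 9 a_2 = 0  ->  12 a_4 = -9 a_2 = -63  ->  a_4 = -21/4
  x^3: 20 a_5 + 7 a_3 = 0  ->  20 a_5 = -7 a_3 = 21/2  ->  a_5 = 21/40
  x^4: 30 a_6 + 3 a_4 = 0  ->  30 a_6 = -3 a_4 = 63/4  ->  a_6 = 21/40
Truncated series: y(x) = -2 + x + 7 x^2 - (3/2) x^3 - (21/4) x^4 + (21/40) x^5 + (21/40) x^6 + O(x^7).

a_0 = -2; a_1 = 1; a_2 = 7; a_3 = -3/2; a_4 = -21/4; a_5 = 21/40; a_6 = 21/40


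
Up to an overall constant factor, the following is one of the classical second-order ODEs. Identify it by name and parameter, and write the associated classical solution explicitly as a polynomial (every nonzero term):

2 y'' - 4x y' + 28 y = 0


All three coefficients share the factor 2; dividing through by 2 gives  y'' - 2x y' + 14 y = 0.
This matches the Hermite equation y'' - 2x y' + 2n y = 0 with 2n = 14, so n = 7; the polynomial solution is H_7(x).
With y = sum_k a_k x^k, matching x^k gives (k+2)(k+1) a_{k+2} = 2(k - n) a_k = 2(k - 7) a_k. The right side vanishes at k = 7, so the series with the parity of 7 terminates at degree 7.
Standard normalization: leading coefficient of H_n is 2^n, so a_7 = 2^7 = 128. Work downward with a_k = (k+1)(k+2) a_{k+2} / (2(k - n)):
  a_5 = (6)(7)(128) / (2(5 - 7)) = 5376/(-4) = -1344
  a_3 = (4)(5)(-1344) / (2(3 - 7)) = -26880/(-8) = 3360
  a_1 = (2)(3)(3360) / (2(1 - 7)) = 20160/(-12) = -1680
Hence H_7(x) = 128 x^7 - 1344 x^5 + 3360 x^3 - 1680 x.

H_7(x); series = 128 x^7 - 1344 x^5 + 3360 x^3 - 1680 x


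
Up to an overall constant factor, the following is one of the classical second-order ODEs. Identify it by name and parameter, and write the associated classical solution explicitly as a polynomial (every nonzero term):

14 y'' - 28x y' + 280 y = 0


All three coefficients share the factor 14; dividing through by 14 gives  y'' - 2x y' + 20 y = 0.
This matches the Hermite equation y'' - 2x y' + 2n y = 0 with 2n = 20, so n = 10; the polynomial solution is H_10(x).
With y = sum_k a_k x^k, matching x^k gives (k+2)(k+1) a_{k+2} = 2(k - n) a_k = 2(k - 10) a_k. The right side vanishes at k = 10, so the series with the parity of 10 terminates at degree 10.
Standard normalization: leading coefficient of H_n is 2^n, so a_10 = 2^10 = 1024. Work downward with a_k = (k+1)(k+2) a_{k+2} / (2(k - n)):
  a_8 = (9)(10)(1024) / (2(8 - 10)) = 92160/(-4) = -23040
  a_6 = (7)(8)(-23040) / (2(6 - 10)) = -1290240/(-8) = 161280
  a_4 = (5)(6)(161280) / (2(4 - 10)) = 4838400/(-12) = -403200
  a_2 = (3)(4)(-403200) / (2(2 - 10)) = -4838400/(-16) = 302400
  a_0 = (1)(2)(302400) / (2(0 - 10)) = 604800/(-20) = -30240
Hence H_10(x) = 1024 x^10 - 23040 x^8 + 161280 x^6 - 403200 x^4 + 302400 x^2 - 30240.

H_10(x); series = 1024 x^10 - 23040 x^8 + 161280 x^6 - 403200 x^4 + 302400 x^2 - 30240


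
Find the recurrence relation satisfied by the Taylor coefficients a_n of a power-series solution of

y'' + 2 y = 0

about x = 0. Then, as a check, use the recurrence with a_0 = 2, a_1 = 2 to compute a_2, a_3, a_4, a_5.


Substitute y = sum_n a_n x^n into y'' + (const) y = 0.
y''(x) = sum_{n>=0} (n+2)(n+1) a_{n+2} x^n.
The ODE becomes sum_n [(n+2)(n+1) a_{n+2} + 2 a_n] x^n = 0.
Setting each coefficient to zero gives the recurrence:
  (n+2)(n+1) a_{n+2} + 2 a_n = 0,
  a_{n+2} = -2 / ((n+1)(n+2)) a_n.

Check with a_0 = 2, a_1 = 2 (apply the recurrence for n = 0, 1, 2, 3): a_0 = 2, a_1 = 2, a_2 = -2, a_3 = -2/3, a_4 = 1/3, a_5 = 1/15.

a_{n+2} = -2/((n+1)(n+2)) * a_n; check: a_0 = 2, a_1 = 2, a_2 = -2, a_3 = -2/3, a_4 = 1/3, a_5 = 1/15


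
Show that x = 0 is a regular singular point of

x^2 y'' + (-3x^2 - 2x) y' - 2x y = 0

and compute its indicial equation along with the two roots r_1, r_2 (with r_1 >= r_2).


Divide by x^2 to reach normal form y'' + P_1(x) y' + P_2(x) y = 0 with P_1(x) = -3 - 2/x and P_2(x) = -2/x.
x = 0 is a singular point because the y'-coefficient -3 - 2/x has a pole at x = 0 and the y-coefficient -2/x has a pole at x = 0.
It is a regular singular point because x P_1(x) = p(x) = -3x - 2 and x^2 P_2(x) = q(x) = -2x are polynomials, hence analytic at x = 0.
p(0) = -2,  q(0) = 0.
Indicial equation: r(r-1) + p(0) r + q(0) = 0, i.e. r^2 + (p(0) - 1) r + q(0) = 0, i.e. r^2 - 3 r = 0.
Discriminant: (-3)^2 - 4(0) = 9, so r = (3 ± 3)/2.
Solving: r_1 = 3, r_2 = 0.

indicial: r^2 - 3 r = 0; roots r_1 = 3, r_2 = 0


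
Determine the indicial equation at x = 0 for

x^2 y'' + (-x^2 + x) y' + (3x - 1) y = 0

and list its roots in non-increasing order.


Divide by x^2 to reach normal form y'' + P_1(x) y' + P_2(x) y = 0 with P_1(x) = -1 + 1/x and P_2(x) = 3/x - 1/x^2.
x = 0 is a singular point because the y'-coefficient -1 + 1/x has a pole at x = 0 and the y-coefficient 3/x - 1/x^2 has a pole at x = 0.
It is a regular singular point because x P_1(x) = p(x) = 1 - x and x^2 P_2(x) = q(x) = 3x - 1 are polynomials, hence analytic at x = 0.
p(0) = 1,  q(0) = -1.
Indicial equation: r(r-1) + p(0) r + q(0) = 0, i.e. r^2 + (p(0) - 1) r + q(0) = 0, i.e. r^2 - 1 = 0.
Discriminant: (0)^2 - 4(-1) = 4, so r = (0 ± 2)/2.
Solving: r_1 = 1, r_2 = -1.

indicial: r^2 - 1 = 0; roots r_1 = 1, r_2 = -1


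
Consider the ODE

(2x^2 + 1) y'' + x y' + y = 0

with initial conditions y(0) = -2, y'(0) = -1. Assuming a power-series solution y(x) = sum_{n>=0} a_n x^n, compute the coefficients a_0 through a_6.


Ansatz: y(x) = sum_{n>=0} a_n x^n, so y'(x) = sum_{n>=1} n a_n x^(n-1) and y''(x) = sum_{n>=2} n(n-1) a_n x^(n-2).
Substitute into P(x) y'' + Q(x) y' + R(x) y = 0 with P(x) = 2x^2 + 1, Q(x) = x, R(x) = 1, and match powers of x.
Initial conditions: a_0 = -2, a_1 = -1.
Setting the coefficient of each power of x to zero and solving order by order (substituting the coefficients already found):
  x^0: 2 a_2 + a_0 = 0  ->  2 a_2 = -a_0 = 2  ->  a_2 = 1
  x^1: 6 a_3 + 2 a_1 = 0  ->  6 a_3 = -2 a_1 = 2  ->  a_3 = 1/3
  x^2: 12 a_4 + 7 a_2 = 0  ->  12 a_4 = -7 a_2 = -7  ->  a_4 = -7/12
  x^3: 20 a_5 + 16 a_3 = 0  ->  20 a_5 = -16 a_3 = -16/3  ->  a_5 = -4/15
  x^4: 30 a_6 + 29 a_4 = 0  ->  30 a_6 = -29 a_4 = 203/12  ->  a_6 = 203/360
Truncated series: y(x) = -2 - x + x^2 + (1/3) x^3 - (7/12) x^4 - (4/15) x^5 + (203/360) x^6 + O(x^7).

a_0 = -2; a_1 = -1; a_2 = 1; a_3 = 1/3; a_4 = -7/12; a_5 = -4/15; a_6 = 203/360


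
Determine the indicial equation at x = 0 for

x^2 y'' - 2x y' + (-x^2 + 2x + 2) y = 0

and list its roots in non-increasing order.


Divide by x^2 to reach normal form y'' + P_1(x) y' + P_2(x) y = 0 with P_1(x) = -2/x and P_2(x) = -1 + 2/x + 2/x^2.
x = 0 is a singular point because the y'-coefficient -2/x has a pole at x = 0 and the y-coefficient -1 + 2/x + 2/x^2 has a pole at x = 0.
It is a regular singular point because x P_1(x) = p(x) = -2 and x^2 P_2(x) = q(x) = -x^2 + 2x + 2 are polynomials, hence analytic at x = 0.
p(0) = -2,  q(0) = 2.
Indicial equation: r(r-1) + p(0) r + q(0) = 0, i.e. r^2 + (p(0) - 1) r + q(0) = 0, i.e. r^2 - 3 r + 2 = 0.
Discriminant: (-3)^2 - 4(2) = 1, so r = (3 ± 1)/2.
Solving: r_1 = 2, r_2 = 1.

indicial: r^2 - 3 r + 2 = 0; roots r_1 = 2, r_2 = 1


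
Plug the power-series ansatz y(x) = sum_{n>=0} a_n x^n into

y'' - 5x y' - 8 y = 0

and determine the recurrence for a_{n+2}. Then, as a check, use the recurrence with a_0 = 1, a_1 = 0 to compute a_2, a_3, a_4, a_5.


Substitute y = sum_n a_n x^n.
y''(x) has coefficient (n+2)(n+1) a_{n+2} at x^n;
-5 x y'(x) has coefficient -5 n a_n at x^n (shift);
-8 y(x) has coefficient -8 a_n at x^n.
Matching x^n: (n+2)(n+1) a_{n+2} + (-5n - 8) a_n = 0.
Thus a_{n+2} = (5n + 8) / ((n+1)(n+2)) * a_n.

Check with a_0 = 1, a_1 = 0 (apply the recurrence for n = 0, 1, 2, 3): a_0 = 1, a_1 = 0, a_2 = 4, a_3 = 0, a_4 = 6, a_5 = 0.

a_(n+2) = (5n + 8) / ((n+1)(n+2)) * a_n; check: a_0 = 1, a_1 = 0, a_2 = 4, a_3 = 0, a_4 = 6, a_5 = 0


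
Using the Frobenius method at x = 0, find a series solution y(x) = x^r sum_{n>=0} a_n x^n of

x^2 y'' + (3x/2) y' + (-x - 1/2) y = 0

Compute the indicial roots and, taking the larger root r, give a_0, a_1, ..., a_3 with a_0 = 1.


Write in Frobenius form y'' + (p(x)/x) y' + (q(x)/x^2) y = 0:
  p(x) = 3/2,  q(x) = -x - 1/2.
Indicial equation: r(r-1) + (3/2) r + (-1/2) = 0 -> roots r_1 = 1/2, r_2 = -1.
Take r = r_1 = 1/2. Let y(x) = x^r sum_{n>=0} a_n x^n with a_0 = 1.
Substitute y = x^r sum a_n x^n and match x^{r+n}. The recurrence is
  D(n) a_n - 1 a_{n-1} = 0,  where D(n) = (r+n)(r+n-1) + (3/2)(r+n) + (-1/2).
  a_n = 1 / D(n) * a_{n-1}.
Since the indicial polynomial factors as (r - r_1)(r - r_2), D(n) = (r_1 + n - r_1)(r_1 + n - r_2) = n(n + 3/2).
Evaluating step by step (a_0 = 1):
  n = 1: D(1) = 1(1 + 3/2) = 5/2; numerator = 1(1) = 1; a_1 = (1)/(5/2) = 2/5
  n = 2: D(2) = 2(2 + 3/2) = 7; numerator = 1(2/5) = 2/5; a_2 = (2/5)/(7) = 2/35
  n = 3: D(3) = 3(3 + 3/2) = 27/2; numerator = 1(2/35) = 2/35; a_3 = (2/35)/(27/2) = 4/945

r = 1/2; a_0 = 1; a_1 = 2/5; a_2 = 2/35; a_3 = 4/945


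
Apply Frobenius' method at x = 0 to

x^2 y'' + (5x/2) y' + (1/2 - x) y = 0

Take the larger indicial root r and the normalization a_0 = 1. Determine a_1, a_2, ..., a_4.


Write in Frobenius form y'' + (p(x)/x) y' + (q(x)/x^2) y = 0:
  p(x) = 5/2,  q(x) = 1/2 - x.
Indicial equation: r(r-1) + (5/2) r + (1/2) = 0 -> roots r_1 = -1/2, r_2 = -1.
Take r = r_1 = -1/2. Let y(x) = x^r sum_{n>=0} a_n x^n with a_0 = 1.
Substitute y = x^r sum a_n x^n and match x^{r+n}. The recurrence is
  D(n) a_n - 1 a_{n-1} = 0,  where D(n) = (r+n)(r+n-1) + (5/2)(r+n) + (1/2).
  a_n = 1 / D(n) * a_{n-1}.
Since the indicial polynomial factors as (r - r_1)(r - r_2), D(n) = (r_1 + n - r_1)(r_1 + n - r_2) = n(n + 1/2).
Evaluating step by step (a_0 = 1):
  n = 1: D(1) = 1(1 + 1/2) = 3/2; numerator = 1(1) = 1; a_1 = (1)/(3/2) = 2/3
  n = 2: D(2) = 2(2 + 1/2) = 5; numerator = 1(2/3) = 2/3; a_2 = (2/3)/(5) = 2/15
  n = 3: D(3) = 3(3 + 1/2) = 21/2; numerator = 1(2/15) = 2/15; a_3 = (2/15)/(21/2) = 4/315
  n = 4: D(4) = 4(4 + 1/2) = 18; numerator = 1(4/315) = 4/315; a_4 = (4/315)/(18) = 2/2835

r = -1/2; a_0 = 1; a_1 = 2/3; a_2 = 2/15; a_3 = 4/315; a_4 = 2/2835
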